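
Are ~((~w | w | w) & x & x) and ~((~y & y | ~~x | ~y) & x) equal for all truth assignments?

E1: ~((~w | w | w) & x & x)
    = ~((~w | w) & x & x)   — idempotence
    = ~((~w | w) & x)   — idempotence
    = ~x   — complement / identity
E2: ~((~y & y | ~~x | ~y) & x)
    = ~((~y & y | x | ~y) & x)   — double negation
    = ~((x | ~y) & x)   — complement / identity
    = ~x   — absorption
Both reduce to ~x, so they are equivalent.

Yes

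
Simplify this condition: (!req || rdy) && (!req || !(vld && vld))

rdy && !vld || !req

(!req || rdy) && (!req || !(vld && vld))
= rdy && !(vld && vld) || !req   — distribution
= rdy && !vld || !req   — idempotence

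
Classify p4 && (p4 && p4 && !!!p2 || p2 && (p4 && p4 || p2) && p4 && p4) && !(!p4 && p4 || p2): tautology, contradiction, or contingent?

p4 && (p4 && p4 && !!!p2 || p2 && (p4 && p4 || p2) && p4 && p4) && !(!p4 && p4 || p2)
= p4 && (p4 && p4 && !!!p2 || p2 && (p4 && p4 || p2) && p4 && p4) && !p2
= p4 && (p4 && p4 && !!!p2 || p2 && p4 && p4) && !p2
= p4 && (p4 && p4 && !p2 || p2 && p4 && p4) && !p2
= p4 && p4 && p4 && !p2
= p4 && p4 && !p2
= p4 && !p2
This depends on p2, p4, so it is not a constant.

contingent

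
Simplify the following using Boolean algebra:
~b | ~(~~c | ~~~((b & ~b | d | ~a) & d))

~b | ~c & d

~b | ~(~~c | ~~~((b & ~b | d | ~a) & d))
= ~b | ~(~~c | ~~~((d | ~a) & d))   — complement / identity
= ~b | ~(~~c | ~((d | ~a) & d))   — double negation
= ~b | ~(~~c | ~d)   — absorption
= ~b | ~c & d   — De Morgan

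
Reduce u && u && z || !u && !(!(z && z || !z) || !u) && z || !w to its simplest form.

u && z || !w

u && u && z || !u && !(!(z && z || !z) || !u) && z || !w
= u && u && z || !u && !(!(z || !z) || !u) && z || !w
= u && u && z || !u && (z || !z) && u && z || !w
= u && u && z || !u && u && z || !w
= u && z || !w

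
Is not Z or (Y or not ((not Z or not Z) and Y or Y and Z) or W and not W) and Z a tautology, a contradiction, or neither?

tautology

not Z or (Y or not ((not Z or not Z) and Y or Y and Z) or W and not W) and Z
= not Z or (Y or not (not Z and Y or Y and Z) or W and not W) and Z
= not Z or (Y or not (not Z and Y or Y and Z)) and Z
= not Z or (Y or not Y) and Z
= not Z or Z
= True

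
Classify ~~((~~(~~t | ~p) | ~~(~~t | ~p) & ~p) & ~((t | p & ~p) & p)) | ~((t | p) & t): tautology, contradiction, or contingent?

contingent

~~((~~(~~t | ~p) | ~~(~~t | ~p) & ~p) & ~((t | p & ~p) & p)) | ~((t | p) & t)
= ~~(~~(~~t | ~p) & ~((t | p & ~p) & p)) | ~((t | p) & t)
= ~~(~~(~~t | ~p) & ~((t | p & ~p) & p)) | ~t
= ~(~(~~t | ~p) | (t | p & ~p) & p) | ~t
= ~(~(~~t | ~p) | t & p) | ~t
= ~(~t & p | t & p) | ~t
= ~p | ~t
This depends on p, t, so it is not a constant.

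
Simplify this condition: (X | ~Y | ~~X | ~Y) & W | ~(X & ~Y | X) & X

(X | ~Y | ~~X | ~Y) & W | ~(X & ~Y | X) & X
= (X | ~Y | ~~X | ~Y) & W | ~X & X   (absorption)
= (X | ~Y | X | ~Y) & W | ~X & X   (double negation)
= (X | ~Y) & W | ~X & X   (idempotence)
= (X | ~Y) & W   (complement / identity)

(X | ~Y) & W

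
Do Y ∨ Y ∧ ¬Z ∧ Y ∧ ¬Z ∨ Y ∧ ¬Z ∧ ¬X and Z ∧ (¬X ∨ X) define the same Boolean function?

No

E1: Y ∨ Y ∧ ¬Z ∧ Y ∧ ¬Z ∨ Y ∧ ¬Z ∧ ¬X
    = Y ∨ (Y ∧ ¬Z ∨ ¬X) ∧ Y ∧ ¬Z
    = Y ∨ Y ∧ ¬Z
    = Y
E2: Z ∧ (¬X ∨ X)
    = Z
These differ: at X=0, Y=1, Z=0, E1 = 1 but E2 = 0.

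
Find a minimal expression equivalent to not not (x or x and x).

not not (x or x and x)
= not not (x or x)   (idempotence)
= x or x   (double negation)
= x   (idempotence)

x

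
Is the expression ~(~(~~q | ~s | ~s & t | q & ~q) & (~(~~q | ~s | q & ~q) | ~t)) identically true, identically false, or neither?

~(~(~~q | ~s | ~s & t | q & ~q) & (~(~~q | ~s | q & ~q) | ~t))
= ~(~(~~q | ~s | q & ~q) & (~(~~q | ~s | q & ~q) | ~t))
= ~~(~~q | ~s | q & ~q)
= ~~(q | ~s | q & ~q)
= ~~(q | ~s)
= q | ~s
This depends on q, s, so it is not a constant.

neither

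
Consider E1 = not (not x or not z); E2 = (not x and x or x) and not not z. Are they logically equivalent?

E1: not (not x or not z)
    = x and z   — De Morgan
E2: (not x and x or x) and not not z
    = x and not not z   — complement / identity
    = x and z   — double negation
Both reduce to x and z, so they are equivalent.

Yes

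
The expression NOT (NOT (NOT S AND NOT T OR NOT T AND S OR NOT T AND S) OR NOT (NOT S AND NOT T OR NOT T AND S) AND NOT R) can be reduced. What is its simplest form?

NOT T

NOT (NOT (NOT S AND NOT T OR NOT T AND S OR NOT T AND S) OR NOT (NOT S AND NOT T OR NOT T AND S) AND NOT R)
= NOT (NOT (NOT S AND NOT T OR NOT T AND S) OR NOT (NOT S AND NOT T OR NOT T AND S) AND NOT R)   (idempotence)
= NOT NOT (NOT S AND NOT T OR NOT T AND S)   (absorption)
= NOT NOT NOT T   (distribution)
= NOT T   (double negation)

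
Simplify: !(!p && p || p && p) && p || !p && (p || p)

!(!p && p || p && p) && p || !p && (p || p)
= !(!p && p || p && p) && p || !p && p
= !p && p || !p && p
= !p && p
= false

false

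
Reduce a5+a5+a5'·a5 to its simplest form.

a5

a5+a5+a5'·a5
= a5+a5   — complement / identity
= a5   — idempotence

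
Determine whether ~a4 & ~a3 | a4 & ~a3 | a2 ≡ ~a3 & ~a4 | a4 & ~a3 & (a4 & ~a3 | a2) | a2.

E1: ~a4 & ~a3 | a4 & ~a3 | a2
    = ~a3 | a2
E2: ~a3 & ~a4 | a4 & ~a3 & (a4 & ~a3 | a2) | a2
    = ~a3 & ~a4 | a4 & ~a3 | a2
    = ~a3 | a2
Both reduce to ~a3 | a2, so they are equivalent.

Yes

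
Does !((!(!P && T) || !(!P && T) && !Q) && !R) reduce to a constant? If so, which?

!((!(!P && T) || !(!P && T) && !Q) && !R)
= !(!(!P && T) && !R)   [absorption]
= !P && T || R   [De Morgan]
This depends on P, R, T, so it is not a constant.

no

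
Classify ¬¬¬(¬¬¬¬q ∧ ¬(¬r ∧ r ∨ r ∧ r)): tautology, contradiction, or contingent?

¬¬¬(¬¬¬¬q ∧ ¬(¬r ∧ r ∨ r ∧ r))
= ¬(¬¬¬¬q ∧ ¬(¬r ∧ r ∨ r ∧ r))
= ¬(¬¬q ∧ ¬(¬r ∧ r ∨ r ∧ r))
= ¬(¬¬q ∧ ¬r)
= ¬q ∨ r
This depends on q, r, so it is not a constant.

contingent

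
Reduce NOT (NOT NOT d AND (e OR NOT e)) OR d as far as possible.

NOT (NOT NOT d AND (e OR NOT e)) OR d
= NOT NOT NOT d OR d   (complement / identity)
= NOT d OR d   (double negation)
= TRUE   (complement)

TRUE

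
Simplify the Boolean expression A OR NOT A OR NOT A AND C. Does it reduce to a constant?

TRUE

A OR NOT A OR NOT A AND C
= A OR NOT A
= TRUE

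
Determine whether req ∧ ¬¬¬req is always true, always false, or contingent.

req ∧ ¬¬¬req
= req ∧ ¬req
= False

always false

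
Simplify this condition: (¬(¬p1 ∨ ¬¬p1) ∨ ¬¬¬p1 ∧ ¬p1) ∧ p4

(¬(¬p1 ∨ ¬¬p1) ∨ ¬¬¬p1 ∧ ¬p1) ∧ p4
= (¬(¬p1 ∨ ¬¬p1) ∨ ¬p1 ∧ ¬p1) ∧ p4   (double negation)
= (p1 ∧ ¬p1 ∨ ¬p1 ∧ ¬p1) ∧ p4   (De Morgan)
= ¬p1 ∧ p4   (distribution)

¬p1 ∧ p4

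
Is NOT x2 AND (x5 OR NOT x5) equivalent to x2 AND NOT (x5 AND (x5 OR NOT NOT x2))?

No

E1: NOT x2 AND (x5 OR NOT x5)
    = NOT x2
E2: x2 AND NOT (x5 AND (x5 OR NOT NOT x2))
    = x2 AND NOT (x5 AND (x5 OR x2))
    = x2 AND NOT x5
These differ: at x2=0, x5=0, E1 = 1 but E2 = 0.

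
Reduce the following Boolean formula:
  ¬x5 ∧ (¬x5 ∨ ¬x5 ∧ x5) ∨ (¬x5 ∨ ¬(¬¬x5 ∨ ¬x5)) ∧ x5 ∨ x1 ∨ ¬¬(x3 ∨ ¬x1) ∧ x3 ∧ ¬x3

¬x5 ∧ (¬x5 ∨ ¬x5 ∧ x5) ∨ (¬x5 ∨ ¬(¬¬x5 ∨ ¬x5)) ∧ x5 ∨ x1 ∨ ¬¬(x3 ∨ ¬x1) ∧ x3 ∧ ¬x3
= ¬x5 ∧ (¬x5 ∨ ¬x5 ∧ x5) ∨ (¬x5 ∨ ¬x5 ∧ x5) ∧ x5 ∨ x1 ∨ ¬¬(x3 ∨ ¬x1) ∧ x3 ∧ ¬x3
= ¬x5 ∧ (¬x5 ∨ ¬x5 ∧ x5) ∨ (¬x5 ∨ ¬x5 ∧ x5) ∧ x5 ∨ x1 ∨ (x3 ∨ ¬x1) ∧ x3 ∧ ¬x3
= ¬x5 ∨ ¬x5 ∧ x5 ∨ x1 ∨ (x3 ∨ ¬x1) ∧ x3 ∧ ¬x3
= ¬x5 ∨ ¬x5 ∧ x5 ∨ x1 ∨ x3 ∧ ¬x3
= ¬x5 ∨ ¬x5 ∧ x5 ∨ x1
= ¬x5 ∨ x1

¬x5 ∨ x1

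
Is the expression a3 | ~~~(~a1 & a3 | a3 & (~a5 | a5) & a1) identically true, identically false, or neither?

a3 | ~~~(~a1 & a3 | a3 & (~a5 | a5) & a1)
= a3 | ~~~(~a1 & a3 | a3 & a1)   (complement / identity)
= a3 | ~~~a3   (distribution)
= a3 | ~a3   (double negation)
= 1   (complement)

identically true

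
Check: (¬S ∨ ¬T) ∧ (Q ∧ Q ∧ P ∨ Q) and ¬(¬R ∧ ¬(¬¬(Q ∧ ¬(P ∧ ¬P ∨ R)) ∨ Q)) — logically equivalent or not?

No

E1: (¬S ∨ ¬T) ∧ (Q ∧ Q ∧ P ∨ Q)
    = (¬S ∨ ¬T) ∧ (Q ∧ P ∨ Q)   — idempotence
    = (¬S ∨ ¬T) ∧ Q   — absorption
E2: ¬(¬R ∧ ¬(¬¬(Q ∧ ¬(P ∧ ¬P ∨ R)) ∨ Q))
    = ¬(¬R ∧ ¬(¬¬(Q ∧ ¬R) ∨ Q))   — complement / identity
    = R ∨ ¬¬(Q ∧ ¬R) ∨ Q   — De Morgan
    = R ∨ Q ∧ ¬R ∨ Q   — double negation
    = R ∨ Q   — absorption
These differ: at P=0, Q=0, R=1, S=1, T=1, E1 = 0 but E2 = 1.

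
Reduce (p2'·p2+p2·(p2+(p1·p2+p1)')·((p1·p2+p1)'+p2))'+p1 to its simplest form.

p2'+p1

(p2'·p2+p2·(p2+(p1·p2+p1)')·((p1·p2+p1)'+p2))'+p1
= (p2'·p2+p2·(p2·p2+(p1·p2+p1)'))'+p1   [distribution]
= (p2·(p2·p2+(p1·p2+p1)'))'+p1   [complement / identity]
= (p2·(p2·p2+p1'))'+p1   [absorption]
= (p2·(p2+p1'))'+p1   [idempotence]
= p2'+p1   [absorption]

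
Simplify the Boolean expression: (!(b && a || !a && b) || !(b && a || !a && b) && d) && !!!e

(!(b && a || !a && b) || !(b && a || !a && b) && d) && !!!e
= !(b && a || !a && b) && !!!e
= !(b && a || !a && b) && !e
= !b && !e

!b && !e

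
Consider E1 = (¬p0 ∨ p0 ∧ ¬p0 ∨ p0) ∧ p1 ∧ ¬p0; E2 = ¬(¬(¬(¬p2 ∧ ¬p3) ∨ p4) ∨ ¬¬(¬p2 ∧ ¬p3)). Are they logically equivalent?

E1: (¬p0 ∨ p0 ∧ ¬p0 ∨ p0) ∧ p1 ∧ ¬p0
    = (¬p0 ∨ p0) ∧ p1 ∧ ¬p0   (complement / identity)
    = p1 ∧ ¬p0   (complement / identity)
E2: ¬(¬(¬(¬p2 ∧ ¬p3) ∨ p4) ∨ ¬¬(¬p2 ∧ ¬p3))
    = (¬(¬p2 ∧ ¬p3) ∨ p4) ∧ ¬(¬p2 ∧ ¬p3)   (De Morgan)
    = ¬(¬p2 ∧ ¬p3)   (absorption)
    = p2 ∨ p3   (De Morgan)
These differ: at p0=1, p1=0, p2=1, p3=0, p4=0, E1 = 0 but E2 = 1.

No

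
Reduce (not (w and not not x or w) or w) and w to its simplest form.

(not (w and not not x or w) or w) and w
= (not (w and x or w) or w) and w   — double negation
= (not w or w) and w   — absorption
= w   — complement / identity

w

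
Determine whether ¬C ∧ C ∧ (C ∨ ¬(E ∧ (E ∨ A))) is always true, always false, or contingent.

¬C ∧ C ∧ (C ∨ ¬(E ∧ (E ∨ A)))
= ¬C ∧ C ∧ (C ∨ ¬E)   (absorption)
= ¬C ∧ C   (absorption)
= False   (complement)

always false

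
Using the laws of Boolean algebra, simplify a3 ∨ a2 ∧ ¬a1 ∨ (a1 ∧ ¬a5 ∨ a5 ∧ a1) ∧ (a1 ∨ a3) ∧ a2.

a3 ∨ a2

a3 ∨ a2 ∧ ¬a1 ∨ (a1 ∧ ¬a5 ∨ a5 ∧ a1) ∧ (a1 ∨ a3) ∧ a2
= a3 ∨ a2 ∧ ¬a1 ∨ a1 ∧ (a1 ∨ a3) ∧ a2   (distribution)
= a3 ∨ a2 ∧ ¬a1 ∨ a1 ∧ a2   (absorption)
= a3 ∨ a2   (distribution)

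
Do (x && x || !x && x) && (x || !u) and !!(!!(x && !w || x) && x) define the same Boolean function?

Yes

E1: (x && x || !x && x) && (x || !u)
    = x && (x || !u)
    = x
E2: !!(!!(x && !w || x) && x)
    = !!(x && !w || x) && x
    = !!x && x
    = x && x
    = x
Both reduce to x, so they are equivalent.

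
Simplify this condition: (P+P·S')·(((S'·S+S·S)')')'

P·S'

(P+P·S')·(((S'·S+S·S)')')'
= (P+P·S')·((S')')'
= P·((S')')'
= P·S'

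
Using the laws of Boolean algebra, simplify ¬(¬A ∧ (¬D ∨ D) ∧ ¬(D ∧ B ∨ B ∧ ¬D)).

¬(¬A ∧ (¬D ∨ D) ∧ ¬(D ∧ B ∨ B ∧ ¬D))
= ¬(¬A ∧ (¬D ∨ D) ∧ ¬B)   [distribution]
= ¬(¬A ∧ ¬B)   [complement / identity]
= A ∨ B   [De Morgan]

A ∨ B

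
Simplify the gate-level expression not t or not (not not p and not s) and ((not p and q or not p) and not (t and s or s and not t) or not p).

not t or not (not not p and not s) and ((not p and q or not p) and not (t and s or s and not t) or not p)
= not t or (not p or s) and ((not p and q or not p) and not (t and s or s and not t) or not p)
= not t or (not p or s) and (not p and not (t and s or s and not t) or not p)
= not t or (not p or s) and (not p and not s or not p)
= not t or (not p or s) and not p
= not t or not p

not t or not p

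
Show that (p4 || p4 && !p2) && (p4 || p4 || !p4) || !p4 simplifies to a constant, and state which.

true

(p4 || p4 && !p2) && (p4 || p4 || !p4) || !p4
= (p4 || p4 && !p2) && (p4 || !p4) || !p4   (idempotence)
= p4 && (p4 || !p4) || !p4   (absorption)
= p4 || !p4   (complement / identity)
= true   (complement)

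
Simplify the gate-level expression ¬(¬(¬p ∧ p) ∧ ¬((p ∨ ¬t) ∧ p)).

¬(¬(¬p ∧ p) ∧ ¬((p ∨ ¬t) ∧ p))
= ¬(¬(¬p ∧ p) ∧ ¬p)
= ¬p ∧ p ∨ p
= p

p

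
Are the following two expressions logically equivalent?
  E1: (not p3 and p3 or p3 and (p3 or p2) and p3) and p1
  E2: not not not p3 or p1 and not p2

No

E1: (not p3 and p3 or p3 and (p3 or p2) and p3) and p1
    = (not p3 and p3 or p3 and p3) and p1
    = p3 and p1
E2: not not not p3 or p1 and not p2
    = not p3 or p1 and not p2
These differ: at p1=0, p2=0, p3=0, E1 = 0 but E2 = 1.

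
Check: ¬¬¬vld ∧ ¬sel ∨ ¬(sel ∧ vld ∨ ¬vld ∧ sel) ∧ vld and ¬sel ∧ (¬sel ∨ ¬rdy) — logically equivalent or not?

E1: ¬¬¬vld ∧ ¬sel ∨ ¬(sel ∧ vld ∨ ¬vld ∧ sel) ∧ vld
    = ¬¬¬vld ∧ ¬sel ∨ ¬sel ∧ vld
    = ¬vld ∧ ¬sel ∨ ¬sel ∧ vld
    = ¬sel
E2: ¬sel ∧ (¬sel ∨ ¬rdy)
    = ¬sel
Both reduce to ¬sel, so they are equivalent.

Yes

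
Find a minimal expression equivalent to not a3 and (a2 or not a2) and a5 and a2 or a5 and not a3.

a5 and not a3

not a3 and (a2 or not a2) and a5 and a2 or a5 and not a3
= not a3 and a5 and a2 or a5 and not a3   — complement / identity
= (a5 and a2 or a5) and not a3   — distribution
= a5 and not a3   — absorption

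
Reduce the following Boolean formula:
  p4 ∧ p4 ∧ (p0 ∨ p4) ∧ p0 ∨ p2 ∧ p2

p4 ∧ p0 ∨ p2

p4 ∧ p4 ∧ (p0 ∨ p4) ∧ p0 ∨ p2 ∧ p2
= p4 ∧ p4 ∧ p0 ∨ p2 ∧ p2   — absorption
= p4 ∧ p0 ∨ p2 ∧ p2   — idempotence
= p4 ∧ p0 ∨ p2   — idempotence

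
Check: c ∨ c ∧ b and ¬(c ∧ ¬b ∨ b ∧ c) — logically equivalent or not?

No

E1: c ∨ c ∧ b
    = c   [absorption]
E2: ¬(c ∧ ¬b ∨ b ∧ c)
    = ¬c   [distribution]
These differ: at b=0, c=0, E1 = 0 but E2 = 1.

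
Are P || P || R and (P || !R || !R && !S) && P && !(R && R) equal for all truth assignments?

E1: P || P || R
    = P || R
E2: (P || !R || !R && !S) && P && !(R && R)
    = (P || !R) && P && !(R && R)
    = P && !(R && R)
    = P && !R
These differ: at P=0, R=1, S=1, E1 = 1 but E2 = 0.

No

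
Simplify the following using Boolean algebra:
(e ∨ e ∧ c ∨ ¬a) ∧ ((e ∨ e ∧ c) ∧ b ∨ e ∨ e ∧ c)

(e ∨ e ∧ c ∨ ¬a) ∧ ((e ∨ e ∧ c) ∧ b ∨ e ∨ e ∧ c)
= (e ∨ e ∧ c ∨ ¬a) ∧ (e ∨ e ∧ c)   (absorption)
= e ∨ e ∧ c   (absorption)
= e   (absorption)

e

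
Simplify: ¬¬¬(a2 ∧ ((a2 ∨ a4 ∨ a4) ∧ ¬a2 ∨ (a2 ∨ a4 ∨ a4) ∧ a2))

¬¬¬(a2 ∧ ((a2 ∨ a4 ∨ a4) ∧ ¬a2 ∨ (a2 ∨ a4 ∨ a4) ∧ a2))
= ¬¬¬(a2 ∧ (a2 ∨ a4 ∨ a4))   [distribution]
= ¬(a2 ∧ (a2 ∨ a4 ∨ a4))   [double negation]
= ¬(a2 ∧ (a2 ∨ a4))   [idempotence]
= ¬a2   [absorption]

¬a2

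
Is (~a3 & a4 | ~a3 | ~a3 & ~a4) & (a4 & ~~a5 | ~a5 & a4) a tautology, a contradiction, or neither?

(~a3 & a4 | ~a3 | ~a3 & ~a4) & (a4 & ~~a5 | ~a5 & a4)
= (~a3 & a4 | ~a3 | ~a3 & ~a4) & (a4 & a5 | ~a5 & a4)
= (~a3 & a4 | ~a3) & (a4 & a5 | ~a5 & a4)
= (~a3 & a4 | ~a3) & a4
= ~a3 & a4
This depends on a3, a4, so it is not a constant.

neither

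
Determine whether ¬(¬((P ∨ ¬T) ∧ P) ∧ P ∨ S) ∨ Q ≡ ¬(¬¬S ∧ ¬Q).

E1: ¬(¬((P ∨ ¬T) ∧ P) ∧ P ∨ S) ∨ Q
    = ¬(¬P ∧ P ∨ S) ∨ Q   (absorption)
    = ¬S ∨ Q   (complement / identity)
E2: ¬(¬¬S ∧ ¬Q)
    = ¬S ∨ Q   (De Morgan)
Both reduce to ¬S ∨ Q, so they are equivalent.

Yes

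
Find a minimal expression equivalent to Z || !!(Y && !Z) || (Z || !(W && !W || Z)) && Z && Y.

Z || Y

Z || !!(Y && !Z) || (Z || !(W && !W || Z)) && Z && Y
= Z || !!(Y && !Z) || (Z || !Z) && Z && Y   (complement / identity)
= Z || Y && !Z || (Z || !Z) && Z && Y   (double negation)
= Z || Y && !Z || Z && Y   (complement / identity)
= Z || Y   (distribution)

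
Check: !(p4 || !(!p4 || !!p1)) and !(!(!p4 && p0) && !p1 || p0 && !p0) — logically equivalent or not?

E1: !(p4 || !(!p4 || !!p1))
    = !(p4 || p4 && !p1)   [De Morgan]
    = !p4   [absorption]
E2: !(!(!p4 && p0) && !p1 || p0 && !p0)
    = !(!(!p4 && p0) && !p1)   [complement / identity]
    = !p4 && p0 || p1   [De Morgan]
These differ: at p0=0, p1=1, p4=1, E1 = 0 but E2 = 1.

No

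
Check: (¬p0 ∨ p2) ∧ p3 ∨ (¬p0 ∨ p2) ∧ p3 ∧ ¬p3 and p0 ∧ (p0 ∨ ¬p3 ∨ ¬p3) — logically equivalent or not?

E1: (¬p0 ∨ p2) ∧ p3 ∨ (¬p0 ∨ p2) ∧ p3 ∧ ¬p3
    = (¬p0 ∨ p2) ∧ p3
E2: p0 ∧ (p0 ∨ ¬p3 ∨ ¬p3)
    = p0 ∧ (p0 ∨ ¬p3)
    = p0
These differ: at p0=0, p2=1, p3=1, E1 = 1 but E2 = 0.

No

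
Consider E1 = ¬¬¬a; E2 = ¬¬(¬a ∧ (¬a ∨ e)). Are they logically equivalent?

E1: ¬¬¬a
    = ¬a   (double negation)
E2: ¬¬(¬a ∧ (¬a ∨ e))
    = ¬a ∧ (¬a ∨ e)   (double negation)
    = ¬a   (absorption)
Both reduce to ¬a, so they are equivalent.

Yes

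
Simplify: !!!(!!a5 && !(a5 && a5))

true

!!!(!!a5 && !(a5 && a5))
= !(!!a5 && !(a5 && a5))   [double negation]
= !a5 || a5 && a5   [De Morgan]
= !a5 || a5   [idempotence]
= true   [complement]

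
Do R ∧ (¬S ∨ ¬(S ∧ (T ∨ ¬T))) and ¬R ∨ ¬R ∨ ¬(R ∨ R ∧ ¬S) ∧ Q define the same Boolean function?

E1: R ∧ (¬S ∨ ¬(S ∧ (T ∨ ¬T)))
    = R ∧ (¬S ∨ ¬S)   [complement / identity]
    = R ∧ ¬S   [idempotence]
E2: ¬R ∨ ¬R ∨ ¬(R ∨ R ∧ ¬S) ∧ Q
    = ¬R ∨ ¬(R ∨ R ∧ ¬S) ∧ Q   [idempotence]
    = ¬R ∨ ¬R ∧ Q   [absorption]
    = ¬R   [absorption]
These differ: at Q=0, R=0, S=0, T=0, E1 = 0 but E2 = 1.

No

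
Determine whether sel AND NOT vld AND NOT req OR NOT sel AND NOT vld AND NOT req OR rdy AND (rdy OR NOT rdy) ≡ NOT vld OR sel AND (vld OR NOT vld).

No

E1: sel AND NOT vld AND NOT req OR NOT sel AND NOT vld AND NOT req OR rdy AND (rdy OR NOT rdy)
    = sel AND NOT vld AND NOT req OR NOT sel AND NOT vld AND NOT req OR rdy   (complement / identity)
    = NOT vld AND NOT req OR rdy   (distribution)
E2: NOT vld OR sel AND (vld OR NOT vld)
    = NOT vld OR sel   (complement / identity)
These differ: at rdy=0, req=1, sel=0, vld=0, E1 = 0 but E2 = 1.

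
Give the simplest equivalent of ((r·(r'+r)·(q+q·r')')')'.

r·q'

((r·(r'+r)·(q+q·r')')')'
= ((r·(q+q·r')')')'   [complement / identity]
= ((r·q')')'   [absorption]
= r·q'   [double negation]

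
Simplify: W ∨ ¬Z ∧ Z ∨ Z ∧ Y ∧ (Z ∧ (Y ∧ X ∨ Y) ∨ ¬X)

W ∨ ¬Z ∧ Z ∨ Z ∧ Y ∧ (Z ∧ (Y ∧ X ∨ Y) ∨ ¬X)
= W ∨ ¬Z ∧ Z ∨ Z ∧ Y ∧ (Z ∧ Y ∨ ¬X)
= W ∨ ¬Z ∧ Z ∨ Z ∧ Y
= W ∨ Z ∧ Y

W ∨ Z ∧ Y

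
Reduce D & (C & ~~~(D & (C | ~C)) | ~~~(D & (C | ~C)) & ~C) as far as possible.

0

D & (C & ~~~(D & (C | ~C)) | ~~~(D & (C | ~C)) & ~C)
= D & ~~~(D & (C | ~C))   (distribution)
= D & ~~~D   (complement / identity)
= D & ~D   (double negation)
= 0   (complement)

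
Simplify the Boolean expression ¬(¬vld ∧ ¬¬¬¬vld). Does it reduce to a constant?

True

¬(¬vld ∧ ¬¬¬¬vld)
= ¬(¬vld ∧ ¬¬vld)
= vld ∨ ¬vld
= True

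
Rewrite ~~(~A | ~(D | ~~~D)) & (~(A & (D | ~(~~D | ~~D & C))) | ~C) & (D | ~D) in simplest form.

~~(~A | ~(D | ~~~D)) & (~(A & (D | ~(~~D | ~~D & C))) | ~C) & (D | ~D)
= ~~(~A | ~(D | ~~~D)) & (~(A & (D | ~~~D)) | ~C) & (D | ~D)   [absorption]
= ~(A & (D | ~~~D)) & (~(A & (D | ~~~D)) | ~C) & (D | ~D)   [De Morgan]
= ~(A & (D | ~~~D)) & (D | ~D)   [absorption]
= ~(A & (D | ~~~D))   [complement / identity]
= ~(A & (D | ~D))   [double negation]
= ~A   [complement / identity]

~A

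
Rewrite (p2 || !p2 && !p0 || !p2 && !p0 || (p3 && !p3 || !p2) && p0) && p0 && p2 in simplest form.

p0 && p2

(p2 || !p2 && !p0 || !p2 && !p0 || (p3 && !p3 || !p2) && p0) && p0 && p2
= (p2 || !p2 && !p0 || !p2 && !p0 || !p2 && p0) && p0 && p2   — complement / identity
= (p2 || !p2 && !p0 || !p2 && p0) && p0 && p2   — idempotence
= (p2 || !p2) && p0 && p2   — distribution
= p0 && p2   — complement / identity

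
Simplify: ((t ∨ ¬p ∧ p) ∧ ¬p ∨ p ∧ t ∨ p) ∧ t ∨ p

((t ∨ ¬p ∧ p) ∧ ¬p ∨ p ∧ t ∨ p) ∧ t ∨ p
= (t ∧ ¬p ∨ p ∧ t ∨ p) ∧ t ∨ p
= (t ∨ p) ∧ t ∨ p
= t ∨ p

t ∨ p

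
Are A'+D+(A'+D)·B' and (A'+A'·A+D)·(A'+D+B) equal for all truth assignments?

E1: A'+D+(A'+D)·B'
    = A'+D   — absorption
E2: (A'+A'·A+D)·(A'+D+B)
    = (A'+D)·(A'+D+B)   — complement / identity
    = A'+D   — absorption
Both reduce to A'+D, so they are equivalent.

Yes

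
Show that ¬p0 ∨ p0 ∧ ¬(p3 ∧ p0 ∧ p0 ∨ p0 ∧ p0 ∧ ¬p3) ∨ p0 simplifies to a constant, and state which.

¬p0 ∨ p0 ∧ ¬(p3 ∧ p0 ∧ p0 ∨ p0 ∧ p0 ∧ ¬p3) ∨ p0
= ¬p0 ∨ p0 ∧ ¬(p0 ∧ p0) ∨ p0   (distribution)
= ¬p0 ∨ p0 ∧ ¬p0 ∨ p0   (idempotence)
= ¬p0 ∨ p0   (complement / identity)
= True   (complement)

True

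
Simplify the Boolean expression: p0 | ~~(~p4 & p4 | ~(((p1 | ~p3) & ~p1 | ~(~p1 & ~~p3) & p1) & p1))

p0 | ~~(~p4 & p4 | ~(((p1 | ~p3) & ~p1 | ~(~p1 & ~~p3) & p1) & p1))
= p0 | ~~(~p4 & p4 | ~(((p1 | ~p3) & ~p1 | (p1 | ~p3) & p1) & p1))   (De Morgan)
= p0 | ~p4 & p4 | ~(((p1 | ~p3) & ~p1 | (p1 | ~p3) & p1) & p1)   (double negation)
= p0 | ~(((p1 | ~p3) & ~p1 | (p1 | ~p3) & p1) & p1)   (complement / identity)
= p0 | ~((p1 | ~p3) & p1)   (distribution)
= p0 | ~p1   (absorption)

p0 | ~p1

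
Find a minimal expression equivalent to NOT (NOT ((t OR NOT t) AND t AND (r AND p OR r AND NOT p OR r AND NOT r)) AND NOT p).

NOT (NOT ((t OR NOT t) AND t AND (r AND p OR r AND NOT p OR r AND NOT r)) AND NOT p)
= (t OR NOT t) AND t AND (r AND p OR r AND NOT p OR r AND NOT r) OR p   (De Morgan)
= t AND (r AND p OR r AND NOT p OR r AND NOT r) OR p   (complement / identity)
= t AND (r AND p OR r AND NOT p) OR p   (complement / identity)
= t AND r OR p   (distribution)

t AND r OR p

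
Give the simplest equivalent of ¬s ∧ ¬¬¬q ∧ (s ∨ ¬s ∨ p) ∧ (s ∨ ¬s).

¬s ∧ ¬¬¬q ∧ (s ∨ ¬s ∨ p) ∧ (s ∨ ¬s)
= ¬s ∧ ¬¬¬q ∧ (s ∨ ¬s)
= ¬s ∧ ¬q ∧ (s ∨ ¬s)
= ¬s ∧ ¬q

¬s ∧ ¬q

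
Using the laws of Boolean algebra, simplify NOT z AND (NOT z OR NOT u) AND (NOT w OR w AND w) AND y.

NOT z AND y

NOT z AND (NOT z OR NOT u) AND (NOT w OR w AND w) AND y
= NOT z AND (NOT z OR NOT u) AND (NOT w OR w) AND y   — idempotence
= NOT z AND (NOT z OR NOT u) AND y   — complement / identity
= NOT z AND y   — absorption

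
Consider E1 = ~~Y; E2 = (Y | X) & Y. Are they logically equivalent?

Yes

E1: ~~Y
    = Y
E2: (Y | X) & Y
    = Y
Both reduce to Y, so they are equivalent.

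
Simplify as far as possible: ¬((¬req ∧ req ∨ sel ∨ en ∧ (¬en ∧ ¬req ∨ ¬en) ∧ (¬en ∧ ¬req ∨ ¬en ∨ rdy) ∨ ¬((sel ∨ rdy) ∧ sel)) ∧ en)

¬en

¬((¬req ∧ req ∨ sel ∨ en ∧ (¬en ∧ ¬req ∨ ¬en) ∧ (¬en ∧ ¬req ∨ ¬en ∨ rdy) ∨ ¬((sel ∨ rdy) ∧ sel)) ∧ en)
= ¬((¬req ∧ req ∨ sel ∨ en ∧ (¬en ∧ ¬req ∨ ¬en) ∨ ¬((sel ∨ rdy) ∧ sel)) ∧ en)   [absorption]
= ¬((¬req ∧ req ∨ sel ∨ en ∧ ¬en ∨ ¬((sel ∨ rdy) ∧ sel)) ∧ en)   [absorption]
= ¬((sel ∨ en ∧ ¬en ∨ ¬((sel ∨ rdy) ∧ sel)) ∧ en)   [complement / identity]
= ¬((sel ∨ en ∧ ¬en ∨ ¬sel) ∧ en)   [absorption]
= ¬((sel ∨ ¬sel) ∧ en)   [complement / identity]
= ¬en   [complement / identity]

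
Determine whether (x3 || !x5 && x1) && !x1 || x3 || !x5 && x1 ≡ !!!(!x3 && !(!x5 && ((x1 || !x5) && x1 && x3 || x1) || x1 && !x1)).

E1: (x3 || !x5 && x1) && !x1 || x3 || !x5 && x1
    = x3 || !x5 && x1   [absorption]
E2: !!!(!x3 && !(!x5 && ((x1 || !x5) && x1 && x3 || x1) || x1 && !x1))
    = !!!(!x3 && !(!x5 && ((x1 || !x5) && x1 && x3 || x1)))   [complement / identity]
    = !(!x3 && !(!x5 && ((x1 || !x5) && x1 && x3 || x1)))   [double negation]
    = !(!x3 && !(!x5 && (x1 && x3 || x1)))   [absorption]
    = x3 || !x5 && (x1 && x3 || x1)   [De Morgan]
    = x3 || !x5 && x1   [absorption]
Both reduce to x3 || !x5 && x1, so they are equivalent.

Yes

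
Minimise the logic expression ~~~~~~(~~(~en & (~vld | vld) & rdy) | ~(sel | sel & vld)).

~~~~~~(~~(~en & (~vld | vld) & rdy) | ~(sel | sel & vld))
= ~~~~(~~(~en & (~vld | vld) & rdy) | ~(sel | sel & vld))   — double negation
= ~~~~(~en & (~vld | vld) & rdy | ~(sel | sel & vld))   — double negation
= ~~~~(~en & rdy | ~(sel | sel & vld))   — complement / identity
= ~~(~en & rdy | ~(sel | sel & vld))   — double negation
= ~~(~en & rdy | ~sel)   — absorption
= ~en & rdy | ~sel   — double negation

~en & rdy | ~sel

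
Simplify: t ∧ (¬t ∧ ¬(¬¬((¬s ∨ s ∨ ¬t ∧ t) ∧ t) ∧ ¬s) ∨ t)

t

t ∧ (¬t ∧ ¬(¬¬((¬s ∨ s ∨ ¬t ∧ t) ∧ t) ∧ ¬s) ∨ t)
= t ∧ (¬t ∧ ¬(¬¬((¬s ∨ s) ∧ t) ∧ ¬s) ∨ t)
= t ∧ (¬t ∧ (¬((¬s ∨ s) ∧ t) ∨ s) ∨ t)
= t ∧ (¬t ∧ (¬t ∨ s) ∨ t)
= t ∧ (¬t ∨ t)
= t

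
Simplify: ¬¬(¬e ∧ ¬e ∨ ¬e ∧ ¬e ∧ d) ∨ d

¬e ∨ d

¬¬(¬e ∧ ¬e ∨ ¬e ∧ ¬e ∧ d) ∨ d
= ¬e ∧ ¬e ∨ ¬e ∧ ¬e ∧ d ∨ d
= ¬e ∧ ¬e ∨ d
= ¬e ∨ d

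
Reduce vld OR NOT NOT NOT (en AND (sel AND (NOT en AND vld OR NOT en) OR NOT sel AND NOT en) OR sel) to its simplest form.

vld OR NOT sel

vld OR NOT NOT NOT (en AND (sel AND (NOT en AND vld OR NOT en) OR NOT sel AND NOT en) OR sel)
= vld OR NOT NOT NOT (en AND (sel AND NOT en OR NOT sel AND NOT en) OR sel)   — absorption
= vld OR NOT (en AND (sel AND NOT en OR NOT sel AND NOT en) OR sel)   — double negation
= vld OR NOT (en AND NOT en OR sel)   — distribution
= vld OR NOT sel   — complement / identity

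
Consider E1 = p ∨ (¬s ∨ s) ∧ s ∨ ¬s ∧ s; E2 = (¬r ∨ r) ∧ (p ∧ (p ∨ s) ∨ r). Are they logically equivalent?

E1: p ∨ (¬s ∨ s) ∧ s ∨ ¬s ∧ s
    = p ∨ s ∨ ¬s ∧ s
    = p ∨ s
E2: (¬r ∨ r) ∧ (p ∧ (p ∨ s) ∨ r)
    = (¬r ∨ r) ∧ (p ∨ r)
    = p ∨ r
These differ: at p=0, r=0, s=1, E1 = 1 but E2 = 0.

No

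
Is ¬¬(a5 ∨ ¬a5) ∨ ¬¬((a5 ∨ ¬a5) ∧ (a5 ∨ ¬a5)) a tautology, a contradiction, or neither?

tautology

¬¬(a5 ∨ ¬a5) ∨ ¬¬((a5 ∨ ¬a5) ∧ (a5 ∨ ¬a5))
= ¬¬(a5 ∨ ¬a5) ∨ ¬¬(a5 ∨ ¬a5)   — idempotence
= ¬¬(a5 ∨ ¬a5)   — idempotence
= a5 ∨ ¬a5   — double negation
= True   — complement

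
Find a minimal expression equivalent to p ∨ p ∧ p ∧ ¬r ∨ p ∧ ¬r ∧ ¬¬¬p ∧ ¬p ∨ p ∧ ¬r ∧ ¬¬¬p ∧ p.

p ∨ p ∧ p ∧ ¬r ∨ p ∧ ¬r ∧ ¬¬¬p ∧ ¬p ∨ p ∧ ¬r ∧ ¬¬¬p ∧ p
= p ∨ p ∧ p ∧ ¬r ∨ p ∧ ¬r ∧ ¬¬¬p   — distribution
= p ∨ p ∧ p ∧ ¬r ∨ p ∧ ¬r ∧ ¬p   — double negation
= p ∨ p ∧ ¬r   — distribution
= p   — absorption

p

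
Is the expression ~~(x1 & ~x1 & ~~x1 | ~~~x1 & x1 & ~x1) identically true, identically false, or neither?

identically false

~~(x1 & ~x1 & ~~x1 | ~~~x1 & x1 & ~x1)
= ~~(x1 & ~x1 & ~~x1 | ~x1 & x1 & ~x1)
= ~~(x1 & ~x1 & x1 | ~x1 & x1 & ~x1)
= ~~(~x1 & x1)
= ~x1 & x1
= 0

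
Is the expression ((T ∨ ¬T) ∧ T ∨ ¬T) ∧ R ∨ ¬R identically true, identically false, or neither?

((T ∨ ¬T) ∧ T ∨ ¬T) ∧ R ∨ ¬R
= (T ∨ ¬T) ∧ R ∨ ¬R   — complement / identity
= R ∨ ¬R   — complement / identity
= True   — complement

identically true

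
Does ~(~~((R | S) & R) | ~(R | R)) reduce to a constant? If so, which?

~(~~((R | S) & R) | ~(R | R))
= ~(~~((R | S) & R) | ~R)
= ~((R | S) & R) & R
= ~R & R
= 0

yes, False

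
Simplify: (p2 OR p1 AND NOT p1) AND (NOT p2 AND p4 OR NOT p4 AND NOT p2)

FALSE

(p2 OR p1 AND NOT p1) AND (NOT p2 AND p4 OR NOT p4 AND NOT p2)
= (p2 OR p1 AND NOT p1) AND NOT p2   [distribution]
= p2 AND NOT p2   [complement / identity]
= FALSE   [complement]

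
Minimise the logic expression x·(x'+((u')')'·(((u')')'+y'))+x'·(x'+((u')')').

x'+u'

x·(x'+((u')')'·(((u')')'+y'))+x'·(x'+((u')')')
= x·(x'+((u')')')+x'·(x'+((u')')')   [absorption]
= x'+((u')')'   [distribution]
= x'+u'   [double negation]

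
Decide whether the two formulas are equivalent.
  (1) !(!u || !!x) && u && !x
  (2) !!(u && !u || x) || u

No

E1: !(!u || !!x) && u && !x
    = u && !x && u && !x   [De Morgan]
    = u && !x   [idempotence]
E2: !!(u && !u || x) || u
    = !!x || u   [complement / identity]
    = x || u   [double negation]
These differ: at u=0, x=1, E1 = 0 but E2 = 1.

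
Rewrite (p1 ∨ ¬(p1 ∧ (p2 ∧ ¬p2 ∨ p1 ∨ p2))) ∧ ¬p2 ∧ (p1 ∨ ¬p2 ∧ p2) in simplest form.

(p1 ∨ ¬(p1 ∧ (p2 ∧ ¬p2 ∨ p1 ∨ p2))) ∧ ¬p2 ∧ (p1 ∨ ¬p2 ∧ p2)
= (p1 ∨ ¬(p1 ∧ (p1 ∨ p2))) ∧ ¬p2 ∧ (p1 ∨ ¬p2 ∧ p2)   (complement / identity)
= (p1 ∨ ¬(p1 ∧ (p1 ∨ p2))) ∧ ¬p2 ∧ p1   (complement / identity)
= (p1 ∨ ¬p1) ∧ ¬p2 ∧ p1   (absorption)
= ¬p2 ∧ p1   (complement / identity)

¬p2 ∧ p1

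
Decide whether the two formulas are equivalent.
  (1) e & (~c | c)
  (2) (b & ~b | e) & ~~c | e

Yes

E1: e & (~c | c)
    = e   [complement / identity]
E2: (b & ~b | e) & ~~c | e
    = e & ~~c | e   [complement / identity]
    = e & c | e   [double negation]
    = e   [absorption]
Both reduce to e, so they are equivalent.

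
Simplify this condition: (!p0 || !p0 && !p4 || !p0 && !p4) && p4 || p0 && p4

p4

(!p0 || !p0 && !p4 || !p0 && !p4) && p4 || p0 && p4
= (!p0 || !p0 && !p4) && p4 || p0 && p4   — idempotence
= !p0 && p4 || p0 && p4   — absorption
= p4   — distribution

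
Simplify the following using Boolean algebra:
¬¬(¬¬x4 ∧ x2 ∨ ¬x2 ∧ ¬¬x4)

x4

¬¬(¬¬x4 ∧ x2 ∨ ¬x2 ∧ ¬¬x4)
= ¬¬¬¬x4   (distribution)
= ¬¬x4   (double negation)
= x4   (double negation)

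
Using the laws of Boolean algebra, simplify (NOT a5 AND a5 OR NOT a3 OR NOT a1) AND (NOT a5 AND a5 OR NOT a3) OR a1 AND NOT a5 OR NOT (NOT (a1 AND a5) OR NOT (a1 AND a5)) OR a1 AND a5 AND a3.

NOT a3 OR a1

(NOT a5 AND a5 OR NOT a3 OR NOT a1) AND (NOT a5 AND a5 OR NOT a3) OR a1 AND NOT a5 OR NOT (NOT (a1 AND a5) OR NOT (a1 AND a5)) OR a1 AND a5 AND a3
= NOT a5 AND a5 OR NOT a3 OR a1 AND NOT a5 OR NOT (NOT (a1 AND a5) OR NOT (a1 AND a5)) OR a1 AND a5 AND a3
= NOT a5 AND a5 OR NOT a3 OR a1 AND NOT a5 OR a1 AND a5 AND a1 AND a5 OR a1 AND a5 AND a3
= NOT a5 AND a5 OR NOT a3 OR a1 AND NOT a5 OR (a1 AND a5 OR a3) AND a1 AND a5
= NOT a5 AND a5 OR NOT a3 OR a1 AND NOT a5 OR a1 AND a5
= NOT a3 OR a1 AND NOT a5 OR a1 AND a5
= NOT a3 OR a1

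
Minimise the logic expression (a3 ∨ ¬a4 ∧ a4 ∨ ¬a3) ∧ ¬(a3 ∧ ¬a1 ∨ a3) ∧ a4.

(a3 ∨ ¬a4 ∧ a4 ∨ ¬a3) ∧ ¬(a3 ∧ ¬a1 ∨ a3) ∧ a4
= (a3 ∨ ¬a4 ∧ a4 ∨ ¬a3) ∧ ¬a3 ∧ a4   — absorption
= (a3 ∨ ¬a3) ∧ ¬a3 ∧ a4   — complement / identity
= ¬a3 ∧ a4   — complement / identity

¬a3 ∧ a4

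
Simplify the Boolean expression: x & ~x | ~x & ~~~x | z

x & ~x | ~x & ~~~x | z
= x & ~x | ~x & ~x | z   [double negation]
= ~x | z   [distribution]

~x | z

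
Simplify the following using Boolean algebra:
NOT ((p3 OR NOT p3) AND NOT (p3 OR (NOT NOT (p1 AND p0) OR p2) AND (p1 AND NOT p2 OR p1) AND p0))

p3 OR p1 AND p0

NOT ((p3 OR NOT p3) AND NOT (p3 OR (NOT NOT (p1 AND p0) OR p2) AND (p1 AND NOT p2 OR p1) AND p0))
= NOT ((p3 OR NOT p3) AND NOT (p3 OR (p1 AND p0 OR p2) AND (p1 AND NOT p2 OR p1) AND p0))   [double negation]
= NOT NOT (p3 OR (p1 AND p0 OR p2) AND (p1 AND NOT p2 OR p1) AND p0)   [complement / identity]
= NOT NOT (p3 OR (p1 AND p0 OR p2) AND p1 AND p0)   [absorption]
= NOT NOT (p3 OR p1 AND p0)   [absorption]
= p3 OR p1 AND p0   [double negation]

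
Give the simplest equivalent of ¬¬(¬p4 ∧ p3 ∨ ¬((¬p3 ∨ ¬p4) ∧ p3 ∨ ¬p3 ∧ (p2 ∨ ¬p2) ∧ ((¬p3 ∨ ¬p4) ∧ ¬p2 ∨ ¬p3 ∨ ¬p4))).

p3

¬¬(¬p4 ∧ p3 ∨ ¬((¬p3 ∨ ¬p4) ∧ p3 ∨ ¬p3 ∧ (p2 ∨ ¬p2) ∧ ((¬p3 ∨ ¬p4) ∧ ¬p2 ∨ ¬p3 ∨ ¬p4)))
= ¬¬(¬p4 ∧ p3 ∨ ¬((¬p3 ∨ ¬p4) ∧ p3 ∨ ¬p3 ∧ (p2 ∨ ¬p2) ∧ (¬p3 ∨ ¬p4)))
= ¬¬(¬p4 ∧ p3 ∨ ¬((¬p3 ∨ ¬p4) ∧ p3 ∨ ¬p3 ∧ (¬p3 ∨ ¬p4)))
= ¬¬(¬p4 ∧ p3 ∨ ¬(¬p3 ∨ ¬p4))
= ¬p4 ∧ p3 ∨ ¬(¬p3 ∨ ¬p4)
= ¬p4 ∧ p3 ∨ p3 ∧ p4
= p3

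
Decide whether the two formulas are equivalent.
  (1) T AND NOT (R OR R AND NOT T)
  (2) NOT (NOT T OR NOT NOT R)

Yes

E1: T AND NOT (R OR R AND NOT T)
    = T AND NOT R   [absorption]
E2: NOT (NOT T OR NOT NOT R)
    = T AND NOT R   [De Morgan]
Both reduce to T AND NOT R, so they are equivalent.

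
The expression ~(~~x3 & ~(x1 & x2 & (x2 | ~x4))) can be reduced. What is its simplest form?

~(~~x3 & ~(x1 & x2 & (x2 | ~x4)))
= ~x3 | x1 & x2 & (x2 | ~x4)   (De Morgan)
= ~x3 | x1 & x2   (absorption)

~x3 | x1 & x2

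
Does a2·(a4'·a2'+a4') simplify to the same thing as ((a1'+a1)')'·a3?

No

E1: a2·(a4'·a2'+a4')
    = a2·a4'
E2: ((a1'+a1)')'·a3
    = (a1'+a1)·a3
    = a3
These differ: at a1=0, a2=0, a3=1, a4=0, E1 = 0 but E2 = 1.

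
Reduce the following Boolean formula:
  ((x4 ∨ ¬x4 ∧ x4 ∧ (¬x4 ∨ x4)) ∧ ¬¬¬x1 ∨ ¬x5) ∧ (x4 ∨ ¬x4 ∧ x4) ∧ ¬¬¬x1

((x4 ∨ ¬x4 ∧ x4 ∧ (¬x4 ∨ x4)) ∧ ¬¬¬x1 ∨ ¬x5) ∧ (x4 ∨ ¬x4 ∧ x4) ∧ ¬¬¬x1
= ((x4 ∨ ¬x4 ∧ x4) ∧ ¬¬¬x1 ∨ ¬x5) ∧ (x4 ∨ ¬x4 ∧ x4) ∧ ¬¬¬x1   [complement / identity]
= (x4 ∨ ¬x4 ∧ x4) ∧ ¬¬¬x1   [absorption]
= (x4 ∨ ¬x4 ∧ x4) ∧ ¬x1   [double negation]
= x4 ∧ ¬x1   [complement / identity]

x4 ∧ ¬x1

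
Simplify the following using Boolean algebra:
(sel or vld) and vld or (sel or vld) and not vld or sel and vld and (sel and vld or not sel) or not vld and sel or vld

sel or vld

(sel or vld) and vld or (sel or vld) and not vld or sel and vld and (sel and vld or not sel) or not vld and sel or vld
= (sel or vld) and vld or (sel or vld) and not vld or sel and vld or not vld and sel or vld
= (sel or vld) and vld or (sel or vld) and not vld or sel or vld
= (sel or vld) and vld or sel or vld
= sel or vld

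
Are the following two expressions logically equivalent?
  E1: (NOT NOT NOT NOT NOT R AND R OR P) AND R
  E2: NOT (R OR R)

No

E1: (NOT NOT NOT NOT NOT R AND R OR P) AND R
    = (NOT NOT NOT R AND R OR P) AND R   [double negation]
    = (NOT R AND R OR P) AND R   [double negation]
    = P AND R   [complement / identity]
E2: NOT (R OR R)
    = NOT R   [idempotence]
These differ: at P=1, R=0, E1 = 0 but E2 = 1.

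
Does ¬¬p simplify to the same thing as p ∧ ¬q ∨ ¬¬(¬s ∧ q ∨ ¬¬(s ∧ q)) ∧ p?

E1: ¬¬p
    = p
E2: p ∧ ¬q ∨ ¬¬(¬s ∧ q ∨ ¬¬(s ∧ q)) ∧ p
    = p ∧ ¬q ∨ ¬¬(¬s ∧ q ∨ s ∧ q) ∧ p
    = p ∧ ¬q ∨ (¬s ∧ q ∨ s ∧ q) ∧ p
    = p ∧ ¬q ∨ q ∧ p
    = p
Both reduce to p, so they are equivalent.

Yes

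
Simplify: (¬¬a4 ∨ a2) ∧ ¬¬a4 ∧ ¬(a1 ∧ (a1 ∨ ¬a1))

(¬¬a4 ∨ a2) ∧ ¬¬a4 ∧ ¬(a1 ∧ (a1 ∨ ¬a1))
= (¬¬a4 ∨ a2) ∧ ¬¬a4 ∧ ¬a1
= ¬¬a4 ∧ ¬a1
= a4 ∧ ¬a1

a4 ∧ ¬a1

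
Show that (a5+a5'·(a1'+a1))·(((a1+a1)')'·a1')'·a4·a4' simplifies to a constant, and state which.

0

(a5+a5'·(a1'+a1))·(((a1+a1)')'·a1')'·a4·a4'
= (a5+a5')·(((a1+a1)')'·a1')'·a4·a4'   [complement / identity]
= (a5+a5')·((a1')'·a1')'·a4·a4'   [idempotence]
= (a5+a5')·(a1'+a1)·a4·a4'   [De Morgan]
= (a1'+a1)·a4·a4'   [complement / identity]
= a4·a4'   [complement / identity]
= 0   [complement]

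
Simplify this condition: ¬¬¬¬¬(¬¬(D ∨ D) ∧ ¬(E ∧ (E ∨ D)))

¬¬¬¬¬(¬¬(D ∨ D) ∧ ¬(E ∧ (E ∨ D)))
= ¬¬¬¬¬(¬¬(D ∨ D) ∧ ¬E)
= ¬¬¬¬¬(¬¬D ∧ ¬E)
= ¬¬¬(¬¬D ∧ ¬E)
= ¬(¬¬D ∧ ¬E)
= ¬D ∨ E

¬D ∨ E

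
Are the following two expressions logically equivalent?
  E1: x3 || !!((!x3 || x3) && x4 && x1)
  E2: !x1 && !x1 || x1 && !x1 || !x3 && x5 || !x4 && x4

E1: x3 || !!((!x3 || x3) && x4 && x1)
    = x3 || !!(x4 && x1)   — complement / identity
    = x3 || x4 && x1   — double negation
E2: !x1 && !x1 || x1 && !x1 || !x3 && x5 || !x4 && x4
    = !x1 || !x3 && x5 || !x4 && x4   — distribution
    = !x1 || !x3 && x5   — complement / identity
These differ: at x1=0, x3=0, x4=0, x5=1, E1 = 0 but E2 = 1.

No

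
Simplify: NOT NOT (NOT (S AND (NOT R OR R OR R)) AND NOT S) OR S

TRUE

NOT NOT (NOT (S AND (NOT R OR R OR R)) AND NOT S) OR S
= NOT NOT (NOT (S AND (NOT R OR R)) AND NOT S) OR S   — idempotence
= NOT (S AND (NOT R OR R)) AND NOT S OR S   — double negation
= NOT S AND NOT S OR S   — complement / identity
= NOT S OR S   — idempotence
= TRUE   — complement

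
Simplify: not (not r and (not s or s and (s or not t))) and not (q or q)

not (not r and (not s or s and (s or not t))) and not (q or q)
= not (not r and (not s or s and (s or not t))) and not q   — idempotence
= not (not r and (not s or s)) and not q   — absorption
= not not r and not q   — complement / identity
= r and not q   — double negation

r and not q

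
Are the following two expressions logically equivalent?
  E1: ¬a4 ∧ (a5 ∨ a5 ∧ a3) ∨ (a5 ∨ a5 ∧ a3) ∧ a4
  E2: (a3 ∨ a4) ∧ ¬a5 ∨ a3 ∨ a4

E1: ¬a4 ∧ (a5 ∨ a5 ∧ a3) ∨ (a5 ∨ a5 ∧ a3) ∧ a4
    = a5 ∨ a5 ∧ a3
    = a5
E2: (a3 ∨ a4) ∧ ¬a5 ∨ a3 ∨ a4
    = a3 ∨ a4
These differ: at a3=1, a4=0, a5=0, E1 = 0 but E2 = 1.

No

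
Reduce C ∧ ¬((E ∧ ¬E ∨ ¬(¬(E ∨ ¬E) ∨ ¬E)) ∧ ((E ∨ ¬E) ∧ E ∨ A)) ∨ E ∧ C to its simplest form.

C

C ∧ ¬((E ∧ ¬E ∨ ¬(¬(E ∨ ¬E) ∨ ¬E)) ∧ ((E ∨ ¬E) ∧ E ∨ A)) ∨ E ∧ C
= C ∧ ¬((E ∧ ¬E ∨ (E ∨ ¬E) ∧ E) ∧ ((E ∨ ¬E) ∧ E ∨ A)) ∨ E ∧ C   — De Morgan
= C ∧ ¬((E ∨ ¬E) ∧ E ∧ ((E ∨ ¬E) ∧ E ∨ A)) ∨ E ∧ C   — complement / identity
= C ∧ ¬((E ∨ ¬E) ∧ E) ∨ E ∧ C   — absorption
= C ∧ ¬E ∨ E ∧ C   — complement / identity
= C   — distribution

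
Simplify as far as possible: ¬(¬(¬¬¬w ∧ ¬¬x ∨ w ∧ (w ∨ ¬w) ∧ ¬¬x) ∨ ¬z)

¬(¬(¬¬¬w ∧ ¬¬x ∨ w ∧ (w ∨ ¬w) ∧ ¬¬x) ∨ ¬z)
= ¬(¬(¬¬¬w ∧ ¬¬x ∨ w ∧ ¬¬x) ∨ ¬z)   (complement / identity)
= ¬(¬(¬w ∧ ¬¬x ∨ w ∧ ¬¬x) ∨ ¬z)   (double negation)
= ¬(¬¬¬x ∨ ¬z)   (distribution)
= ¬¬x ∧ z   (De Morgan)
= x ∧ z   (double negation)

x ∧ z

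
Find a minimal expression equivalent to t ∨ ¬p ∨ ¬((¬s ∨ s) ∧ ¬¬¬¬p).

t ∨ ¬p

t ∨ ¬p ∨ ¬((¬s ∨ s) ∧ ¬¬¬¬p)
= t ∨ ¬p ∨ ¬((¬s ∨ s) ∧ ¬¬p)   — double negation
= t ∨ ¬p ∨ ¬((¬s ∨ s) ∧ p)   — double negation
= t ∨ ¬p ∨ ¬p   — complement / identity
= t ∨ ¬p   — idempotence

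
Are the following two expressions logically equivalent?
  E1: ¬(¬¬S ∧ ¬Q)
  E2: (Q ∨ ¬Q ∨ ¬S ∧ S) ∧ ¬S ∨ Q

E1: ¬(¬¬S ∧ ¬Q)
    = ¬S ∨ Q   [De Morgan]
E2: (Q ∨ ¬Q ∨ ¬S ∧ S) ∧ ¬S ∨ Q
    = (Q ∨ ¬Q) ∧ ¬S ∨ Q   [complement / identity]
    = ¬S ∨ Q   [complement / identity]
Both reduce to ¬S ∨ Q, so they are equivalent.

Yes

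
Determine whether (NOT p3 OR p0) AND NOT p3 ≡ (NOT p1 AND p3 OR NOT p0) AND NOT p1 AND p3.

E1: (NOT p3 OR p0) AND NOT p3
    = NOT p3   (absorption)
E2: (NOT p1 AND p3 OR NOT p0) AND NOT p1 AND p3
    = NOT p1 AND p3   (absorption)
These differ: at p0=0, p1=0, p3=0, E1 = 1 but E2 = 0.

No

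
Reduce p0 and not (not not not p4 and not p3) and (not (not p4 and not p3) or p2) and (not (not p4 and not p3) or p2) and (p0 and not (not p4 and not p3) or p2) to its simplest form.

p0 and not (not not not p4 and not p3) and (not (not p4 and not p3) or p2) and (not (not p4 and not p3) or p2) and (p0 and not (not p4 and not p3) or p2)
= p0 and not (not p4 and not p3) and (not (not p4 and not p3) or p2) and (not (not p4 and not p3) or p2) and (p0 and not (not p4 and not p3) or p2)   [double negation]
= p0 and not (not p4 and not p3) and (not (not p4 and not p3) or p2) and (p0 and not (not p4 and not p3) or p2)   [idempotence]
= p0 and not (not p4 and not p3) and (p0 and not (not p4 and not p3) or p2)   [absorption]
= p0 and not (not p4 and not p3)   [absorption]
= p0 and (p4 or p3)   [De Morgan]

p0 and (p4 or p3)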